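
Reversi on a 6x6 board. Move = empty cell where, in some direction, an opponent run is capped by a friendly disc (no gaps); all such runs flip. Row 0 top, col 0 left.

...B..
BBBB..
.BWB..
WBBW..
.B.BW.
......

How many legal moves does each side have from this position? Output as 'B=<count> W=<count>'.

Answer: B=3 W=9

Derivation:
-- B to move --
(2,0): no bracket -> illegal
(2,4): no bracket -> illegal
(3,4): flips 1 -> legal
(3,5): no bracket -> illegal
(4,0): no bracket -> illegal
(4,2): no bracket -> illegal
(4,5): flips 1 -> legal
(5,3): no bracket -> illegal
(5,4): no bracket -> illegal
(5,5): flips 3 -> legal
B mobility = 3
-- W to move --
(0,0): flips 1 -> legal
(0,1): no bracket -> illegal
(0,2): flips 1 -> legal
(0,4): flips 1 -> legal
(1,4): no bracket -> illegal
(2,0): flips 1 -> legal
(2,4): flips 1 -> legal
(3,4): no bracket -> illegal
(4,0): flips 1 -> legal
(4,2): flips 2 -> legal
(5,0): no bracket -> illegal
(5,1): no bracket -> illegal
(5,2): flips 1 -> legal
(5,3): flips 1 -> legal
(5,4): no bracket -> illegal
W mobility = 9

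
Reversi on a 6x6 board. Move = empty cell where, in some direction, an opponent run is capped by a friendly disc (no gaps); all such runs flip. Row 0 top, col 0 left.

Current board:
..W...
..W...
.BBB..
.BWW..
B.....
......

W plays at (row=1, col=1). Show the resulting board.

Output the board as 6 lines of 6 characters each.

Place W at (1,1); scan 8 dirs for brackets.
Dir NW: first cell '.' (not opp) -> no flip
Dir N: first cell '.' (not opp) -> no flip
Dir NE: first cell 'W' (not opp) -> no flip
Dir W: first cell '.' (not opp) -> no flip
Dir E: first cell 'W' (not opp) -> no flip
Dir SW: first cell '.' (not opp) -> no flip
Dir S: opp run (2,1) (3,1), next='.' -> no flip
Dir SE: opp run (2,2) capped by W -> flip
All flips: (2,2)

Answer: ..W...
.WW...
.BWB..
.BWW..
B.....
......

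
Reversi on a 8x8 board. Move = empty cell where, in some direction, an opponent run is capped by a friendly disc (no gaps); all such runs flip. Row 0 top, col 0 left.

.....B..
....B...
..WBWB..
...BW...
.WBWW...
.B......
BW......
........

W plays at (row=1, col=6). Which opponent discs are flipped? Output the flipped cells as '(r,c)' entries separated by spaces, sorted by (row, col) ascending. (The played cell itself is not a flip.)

Answer: (2,5)

Derivation:
Dir NW: opp run (0,5), next=edge -> no flip
Dir N: first cell '.' (not opp) -> no flip
Dir NE: first cell '.' (not opp) -> no flip
Dir W: first cell '.' (not opp) -> no flip
Dir E: first cell '.' (not opp) -> no flip
Dir SW: opp run (2,5) capped by W -> flip
Dir S: first cell '.' (not opp) -> no flip
Dir SE: first cell '.' (not opp) -> no flip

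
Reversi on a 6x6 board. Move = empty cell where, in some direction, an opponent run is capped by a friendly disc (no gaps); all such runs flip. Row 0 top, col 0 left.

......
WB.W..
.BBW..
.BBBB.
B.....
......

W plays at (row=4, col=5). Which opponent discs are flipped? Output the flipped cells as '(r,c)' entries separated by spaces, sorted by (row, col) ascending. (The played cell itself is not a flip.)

Answer: (3,4)

Derivation:
Dir NW: opp run (3,4) capped by W -> flip
Dir N: first cell '.' (not opp) -> no flip
Dir NE: edge -> no flip
Dir W: first cell '.' (not opp) -> no flip
Dir E: edge -> no flip
Dir SW: first cell '.' (not opp) -> no flip
Dir S: first cell '.' (not opp) -> no flip
Dir SE: edge -> no flip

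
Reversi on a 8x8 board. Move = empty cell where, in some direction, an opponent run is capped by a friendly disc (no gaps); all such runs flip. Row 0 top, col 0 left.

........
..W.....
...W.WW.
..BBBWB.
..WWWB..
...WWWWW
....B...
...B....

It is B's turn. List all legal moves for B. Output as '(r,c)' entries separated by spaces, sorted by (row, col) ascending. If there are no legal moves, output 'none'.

(0,1): flips 2 -> legal
(0,2): no bracket -> illegal
(0,3): no bracket -> illegal
(1,1): no bracket -> illegal
(1,3): flips 1 -> legal
(1,4): flips 2 -> legal
(1,5): flips 2 -> legal
(1,6): flips 2 -> legal
(1,7): no bracket -> illegal
(2,1): no bracket -> illegal
(2,2): no bracket -> illegal
(2,4): no bracket -> illegal
(2,7): no bracket -> illegal
(3,1): flips 2 -> legal
(3,7): no bracket -> illegal
(4,1): flips 3 -> legal
(4,6): flips 1 -> legal
(4,7): no bracket -> illegal
(5,1): flips 1 -> legal
(5,2): flips 2 -> legal
(6,2): no bracket -> illegal
(6,3): flips 3 -> legal
(6,5): flips 3 -> legal
(6,6): flips 2 -> legal
(6,7): flips 1 -> legal

Answer: (0,1) (1,3) (1,4) (1,5) (1,6) (3,1) (4,1) (4,6) (5,1) (5,2) (6,3) (6,5) (6,6) (6,7)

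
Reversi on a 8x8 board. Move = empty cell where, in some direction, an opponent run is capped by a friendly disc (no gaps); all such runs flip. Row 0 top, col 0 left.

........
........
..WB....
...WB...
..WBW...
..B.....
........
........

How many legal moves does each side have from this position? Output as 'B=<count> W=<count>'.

-- B to move --
(1,1): no bracket -> illegal
(1,2): no bracket -> illegal
(1,3): no bracket -> illegal
(2,1): flips 1 -> legal
(2,4): no bracket -> illegal
(3,1): no bracket -> illegal
(3,2): flips 2 -> legal
(3,5): no bracket -> illegal
(4,1): flips 1 -> legal
(4,5): flips 1 -> legal
(5,1): no bracket -> illegal
(5,3): no bracket -> illegal
(5,4): flips 1 -> legal
(5,5): no bracket -> illegal
B mobility = 5
-- W to move --
(1,2): no bracket -> illegal
(1,3): flips 1 -> legal
(1,4): no bracket -> illegal
(2,4): flips 2 -> legal
(2,5): no bracket -> illegal
(3,2): no bracket -> illegal
(3,5): flips 1 -> legal
(4,1): no bracket -> illegal
(4,5): no bracket -> illegal
(5,1): no bracket -> illegal
(5,3): flips 1 -> legal
(5,4): no bracket -> illegal
(6,1): no bracket -> illegal
(6,2): flips 1 -> legal
(6,3): no bracket -> illegal
W mobility = 5

Answer: B=5 W=5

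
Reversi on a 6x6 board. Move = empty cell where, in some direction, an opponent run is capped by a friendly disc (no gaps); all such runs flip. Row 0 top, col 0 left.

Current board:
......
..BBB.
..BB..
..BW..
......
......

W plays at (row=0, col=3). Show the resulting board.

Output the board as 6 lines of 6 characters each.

Place W at (0,3); scan 8 dirs for brackets.
Dir NW: edge -> no flip
Dir N: edge -> no flip
Dir NE: edge -> no flip
Dir W: first cell '.' (not opp) -> no flip
Dir E: first cell '.' (not opp) -> no flip
Dir SW: opp run (1,2), next='.' -> no flip
Dir S: opp run (1,3) (2,3) capped by W -> flip
Dir SE: opp run (1,4), next='.' -> no flip
All flips: (1,3) (2,3)

Answer: ...W..
..BWB.
..BW..
..BW..
......
......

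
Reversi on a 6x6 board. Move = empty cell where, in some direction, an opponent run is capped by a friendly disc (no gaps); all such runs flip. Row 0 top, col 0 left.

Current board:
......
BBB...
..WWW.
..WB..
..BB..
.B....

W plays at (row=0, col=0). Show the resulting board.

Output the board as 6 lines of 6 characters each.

Answer: W.....
BWB...
..WWW.
..WB..
..BB..
.B....

Derivation:
Place W at (0,0); scan 8 dirs for brackets.
Dir NW: edge -> no flip
Dir N: edge -> no flip
Dir NE: edge -> no flip
Dir W: edge -> no flip
Dir E: first cell '.' (not opp) -> no flip
Dir SW: edge -> no flip
Dir S: opp run (1,0), next='.' -> no flip
Dir SE: opp run (1,1) capped by W -> flip
All flips: (1,1)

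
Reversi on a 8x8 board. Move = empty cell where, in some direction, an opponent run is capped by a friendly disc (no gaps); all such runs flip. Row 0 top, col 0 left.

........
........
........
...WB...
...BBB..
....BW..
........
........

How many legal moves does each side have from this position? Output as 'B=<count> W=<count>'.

-- B to move --
(2,2): flips 1 -> legal
(2,3): flips 1 -> legal
(2,4): no bracket -> illegal
(3,2): flips 1 -> legal
(4,2): no bracket -> illegal
(4,6): no bracket -> illegal
(5,6): flips 1 -> legal
(6,4): no bracket -> illegal
(6,5): flips 1 -> legal
(6,6): flips 1 -> legal
B mobility = 6
-- W to move --
(2,3): no bracket -> illegal
(2,4): no bracket -> illegal
(2,5): no bracket -> illegal
(3,2): no bracket -> illegal
(3,5): flips 2 -> legal
(3,6): no bracket -> illegal
(4,2): no bracket -> illegal
(4,6): no bracket -> illegal
(5,2): no bracket -> illegal
(5,3): flips 2 -> legal
(5,6): no bracket -> illegal
(6,3): no bracket -> illegal
(6,4): no bracket -> illegal
(6,5): no bracket -> illegal
W mobility = 2

Answer: B=6 W=2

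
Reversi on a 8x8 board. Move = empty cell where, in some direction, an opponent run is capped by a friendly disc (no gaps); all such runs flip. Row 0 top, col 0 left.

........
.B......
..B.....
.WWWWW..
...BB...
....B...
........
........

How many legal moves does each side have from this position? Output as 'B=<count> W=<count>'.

Answer: B=7 W=8

Derivation:
-- B to move --
(2,0): no bracket -> illegal
(2,1): flips 1 -> legal
(2,3): flips 1 -> legal
(2,4): flips 1 -> legal
(2,5): flips 1 -> legal
(2,6): flips 1 -> legal
(3,0): no bracket -> illegal
(3,6): no bracket -> illegal
(4,0): flips 1 -> legal
(4,1): no bracket -> illegal
(4,2): flips 1 -> legal
(4,5): no bracket -> illegal
(4,6): no bracket -> illegal
B mobility = 7
-- W to move --
(0,0): flips 2 -> legal
(0,1): no bracket -> illegal
(0,2): no bracket -> illegal
(1,0): no bracket -> illegal
(1,2): flips 1 -> legal
(1,3): flips 1 -> legal
(2,0): no bracket -> illegal
(2,1): no bracket -> illegal
(2,3): no bracket -> illegal
(4,2): no bracket -> illegal
(4,5): no bracket -> illegal
(5,2): flips 1 -> legal
(5,3): flips 2 -> legal
(5,5): flips 1 -> legal
(6,3): no bracket -> illegal
(6,4): flips 2 -> legal
(6,5): flips 2 -> legal
W mobility = 8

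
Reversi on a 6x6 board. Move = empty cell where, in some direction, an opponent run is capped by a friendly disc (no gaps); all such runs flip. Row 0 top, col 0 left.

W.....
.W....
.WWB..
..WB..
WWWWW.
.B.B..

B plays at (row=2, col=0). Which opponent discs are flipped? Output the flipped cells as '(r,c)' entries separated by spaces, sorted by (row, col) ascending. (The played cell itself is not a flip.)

Answer: (2,1) (2,2)

Derivation:
Dir NW: edge -> no flip
Dir N: first cell '.' (not opp) -> no flip
Dir NE: opp run (1,1), next='.' -> no flip
Dir W: edge -> no flip
Dir E: opp run (2,1) (2,2) capped by B -> flip
Dir SW: edge -> no flip
Dir S: first cell '.' (not opp) -> no flip
Dir SE: first cell '.' (not opp) -> no flip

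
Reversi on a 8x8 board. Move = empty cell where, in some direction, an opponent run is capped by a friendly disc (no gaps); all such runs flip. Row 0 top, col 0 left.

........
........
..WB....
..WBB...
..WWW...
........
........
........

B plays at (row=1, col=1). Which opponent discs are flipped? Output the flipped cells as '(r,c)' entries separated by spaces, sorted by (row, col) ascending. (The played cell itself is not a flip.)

Dir NW: first cell '.' (not opp) -> no flip
Dir N: first cell '.' (not opp) -> no flip
Dir NE: first cell '.' (not opp) -> no flip
Dir W: first cell '.' (not opp) -> no flip
Dir E: first cell '.' (not opp) -> no flip
Dir SW: first cell '.' (not opp) -> no flip
Dir S: first cell '.' (not opp) -> no flip
Dir SE: opp run (2,2) capped by B -> flip

Answer: (2,2)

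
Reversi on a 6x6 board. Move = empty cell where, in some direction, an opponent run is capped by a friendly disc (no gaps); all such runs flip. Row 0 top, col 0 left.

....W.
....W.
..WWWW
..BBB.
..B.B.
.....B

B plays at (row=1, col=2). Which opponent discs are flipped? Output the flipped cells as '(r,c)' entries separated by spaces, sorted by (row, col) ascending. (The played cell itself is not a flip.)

Dir NW: first cell '.' (not opp) -> no flip
Dir N: first cell '.' (not opp) -> no flip
Dir NE: first cell '.' (not opp) -> no flip
Dir W: first cell '.' (not opp) -> no flip
Dir E: first cell '.' (not opp) -> no flip
Dir SW: first cell '.' (not opp) -> no flip
Dir S: opp run (2,2) capped by B -> flip
Dir SE: opp run (2,3) capped by B -> flip

Answer: (2,2) (2,3)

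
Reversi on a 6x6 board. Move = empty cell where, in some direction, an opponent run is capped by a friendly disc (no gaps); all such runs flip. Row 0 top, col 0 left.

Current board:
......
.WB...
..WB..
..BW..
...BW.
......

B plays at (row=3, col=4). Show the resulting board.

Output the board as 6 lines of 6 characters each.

Answer: ......
.WB...
..WB..
..BBB.
...BW.
......

Derivation:
Place B at (3,4); scan 8 dirs for brackets.
Dir NW: first cell 'B' (not opp) -> no flip
Dir N: first cell '.' (not opp) -> no flip
Dir NE: first cell '.' (not opp) -> no flip
Dir W: opp run (3,3) capped by B -> flip
Dir E: first cell '.' (not opp) -> no flip
Dir SW: first cell 'B' (not opp) -> no flip
Dir S: opp run (4,4), next='.' -> no flip
Dir SE: first cell '.' (not opp) -> no flip
All flips: (3,3)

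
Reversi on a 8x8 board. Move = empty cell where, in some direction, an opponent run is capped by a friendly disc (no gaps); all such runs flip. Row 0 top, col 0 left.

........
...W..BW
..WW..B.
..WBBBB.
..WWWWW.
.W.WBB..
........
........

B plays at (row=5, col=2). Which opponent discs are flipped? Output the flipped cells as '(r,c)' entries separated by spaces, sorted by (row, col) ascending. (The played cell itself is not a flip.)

Dir NW: first cell '.' (not opp) -> no flip
Dir N: opp run (4,2) (3,2) (2,2), next='.' -> no flip
Dir NE: opp run (4,3) capped by B -> flip
Dir W: opp run (5,1), next='.' -> no flip
Dir E: opp run (5,3) capped by B -> flip
Dir SW: first cell '.' (not opp) -> no flip
Dir S: first cell '.' (not opp) -> no flip
Dir SE: first cell '.' (not opp) -> no flip

Answer: (4,3) (5,3)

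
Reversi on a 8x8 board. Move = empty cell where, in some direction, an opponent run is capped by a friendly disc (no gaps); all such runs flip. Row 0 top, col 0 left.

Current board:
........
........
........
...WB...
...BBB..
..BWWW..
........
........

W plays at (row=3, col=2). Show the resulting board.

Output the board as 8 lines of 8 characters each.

Place W at (3,2); scan 8 dirs for brackets.
Dir NW: first cell '.' (not opp) -> no flip
Dir N: first cell '.' (not opp) -> no flip
Dir NE: first cell '.' (not opp) -> no flip
Dir W: first cell '.' (not opp) -> no flip
Dir E: first cell 'W' (not opp) -> no flip
Dir SW: first cell '.' (not opp) -> no flip
Dir S: first cell '.' (not opp) -> no flip
Dir SE: opp run (4,3) capped by W -> flip
All flips: (4,3)

Answer: ........
........
........
..WWB...
...WBB..
..BWWW..
........
........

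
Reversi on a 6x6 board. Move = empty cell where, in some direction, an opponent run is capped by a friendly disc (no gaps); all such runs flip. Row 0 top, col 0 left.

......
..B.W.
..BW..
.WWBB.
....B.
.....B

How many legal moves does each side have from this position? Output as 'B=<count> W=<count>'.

-- B to move --
(0,3): no bracket -> illegal
(0,4): no bracket -> illegal
(0,5): no bracket -> illegal
(1,3): flips 1 -> legal
(1,5): no bracket -> illegal
(2,0): no bracket -> illegal
(2,1): no bracket -> illegal
(2,4): flips 1 -> legal
(2,5): no bracket -> illegal
(3,0): flips 2 -> legal
(4,0): flips 1 -> legal
(4,1): no bracket -> illegal
(4,2): flips 1 -> legal
(4,3): no bracket -> illegal
B mobility = 5
-- W to move --
(0,1): flips 1 -> legal
(0,2): flips 2 -> legal
(0,3): no bracket -> illegal
(1,1): no bracket -> illegal
(1,3): flips 1 -> legal
(2,1): flips 1 -> legal
(2,4): no bracket -> illegal
(2,5): no bracket -> illegal
(3,5): flips 2 -> legal
(4,2): no bracket -> illegal
(4,3): flips 1 -> legal
(4,5): flips 1 -> legal
(5,3): no bracket -> illegal
(5,4): no bracket -> illegal
W mobility = 7

Answer: B=5 W=7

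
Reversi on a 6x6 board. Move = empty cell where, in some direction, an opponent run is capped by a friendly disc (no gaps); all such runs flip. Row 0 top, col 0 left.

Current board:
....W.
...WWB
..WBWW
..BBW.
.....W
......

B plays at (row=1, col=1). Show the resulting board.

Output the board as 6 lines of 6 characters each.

Place B at (1,1); scan 8 dirs for brackets.
Dir NW: first cell '.' (not opp) -> no flip
Dir N: first cell '.' (not opp) -> no flip
Dir NE: first cell '.' (not opp) -> no flip
Dir W: first cell '.' (not opp) -> no flip
Dir E: first cell '.' (not opp) -> no flip
Dir SW: first cell '.' (not opp) -> no flip
Dir S: first cell '.' (not opp) -> no flip
Dir SE: opp run (2,2) capped by B -> flip
All flips: (2,2)

Answer: ....W.
.B.WWB
..BBWW
..BBW.
.....W
......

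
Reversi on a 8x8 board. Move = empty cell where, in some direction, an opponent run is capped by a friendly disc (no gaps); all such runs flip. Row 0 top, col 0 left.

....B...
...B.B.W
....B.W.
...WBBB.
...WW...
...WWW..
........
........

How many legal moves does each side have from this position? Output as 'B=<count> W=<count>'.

Answer: B=7 W=5

Derivation:
-- B to move --
(0,6): no bracket -> illegal
(0,7): no bracket -> illegal
(1,6): flips 1 -> legal
(2,2): no bracket -> illegal
(2,3): no bracket -> illegal
(2,5): no bracket -> illegal
(2,7): no bracket -> illegal
(3,2): flips 1 -> legal
(3,7): flips 1 -> legal
(4,2): flips 1 -> legal
(4,5): no bracket -> illegal
(4,6): no bracket -> illegal
(5,2): flips 1 -> legal
(5,6): no bracket -> illegal
(6,2): flips 2 -> legal
(6,3): no bracket -> illegal
(6,4): flips 2 -> legal
(6,5): no bracket -> illegal
(6,6): no bracket -> illegal
B mobility = 7
-- W to move --
(0,2): no bracket -> illegal
(0,3): no bracket -> illegal
(0,5): no bracket -> illegal
(0,6): flips 2 -> legal
(1,2): no bracket -> illegal
(1,4): flips 2 -> legal
(1,6): no bracket -> illegal
(2,2): no bracket -> illegal
(2,3): no bracket -> illegal
(2,5): flips 1 -> legal
(2,7): no bracket -> illegal
(3,7): flips 3 -> legal
(4,5): no bracket -> illegal
(4,6): flips 1 -> legal
(4,7): no bracket -> illegal
W mobility = 5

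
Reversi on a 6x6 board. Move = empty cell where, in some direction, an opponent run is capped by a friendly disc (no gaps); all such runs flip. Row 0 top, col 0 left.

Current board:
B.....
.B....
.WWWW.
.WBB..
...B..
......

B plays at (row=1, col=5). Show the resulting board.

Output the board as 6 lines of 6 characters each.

Place B at (1,5); scan 8 dirs for brackets.
Dir NW: first cell '.' (not opp) -> no flip
Dir N: first cell '.' (not opp) -> no flip
Dir NE: edge -> no flip
Dir W: first cell '.' (not opp) -> no flip
Dir E: edge -> no flip
Dir SW: opp run (2,4) capped by B -> flip
Dir S: first cell '.' (not opp) -> no flip
Dir SE: edge -> no flip
All flips: (2,4)

Answer: B.....
.B...B
.WWWB.
.WBB..
...B..
......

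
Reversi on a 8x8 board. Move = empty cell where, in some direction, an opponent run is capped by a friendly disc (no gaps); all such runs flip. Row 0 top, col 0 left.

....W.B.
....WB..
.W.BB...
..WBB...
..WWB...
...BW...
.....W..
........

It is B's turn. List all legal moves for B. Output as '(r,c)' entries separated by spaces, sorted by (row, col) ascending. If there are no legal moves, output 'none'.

(0,3): no bracket -> illegal
(0,5): flips 1 -> legal
(1,0): no bracket -> illegal
(1,1): no bracket -> illegal
(1,2): no bracket -> illegal
(1,3): flips 1 -> legal
(2,0): no bracket -> illegal
(2,2): no bracket -> illegal
(2,5): no bracket -> illegal
(3,0): no bracket -> illegal
(3,1): flips 2 -> legal
(4,1): flips 3 -> legal
(4,5): no bracket -> illegal
(5,1): flips 1 -> legal
(5,2): flips 1 -> legal
(5,5): flips 1 -> legal
(5,6): no bracket -> illegal
(6,3): no bracket -> illegal
(6,4): flips 1 -> legal
(6,6): no bracket -> illegal
(7,4): no bracket -> illegal
(7,5): no bracket -> illegal
(7,6): no bracket -> illegal

Answer: (0,5) (1,3) (3,1) (4,1) (5,1) (5,2) (5,5) (6,4)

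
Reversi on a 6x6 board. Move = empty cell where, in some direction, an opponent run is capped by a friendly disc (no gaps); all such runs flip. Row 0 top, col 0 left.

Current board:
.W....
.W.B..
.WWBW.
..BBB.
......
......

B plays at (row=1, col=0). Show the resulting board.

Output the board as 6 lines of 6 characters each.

Place B at (1,0); scan 8 dirs for brackets.
Dir NW: edge -> no flip
Dir N: first cell '.' (not opp) -> no flip
Dir NE: opp run (0,1), next=edge -> no flip
Dir W: edge -> no flip
Dir E: opp run (1,1), next='.' -> no flip
Dir SW: edge -> no flip
Dir S: first cell '.' (not opp) -> no flip
Dir SE: opp run (2,1) capped by B -> flip
All flips: (2,1)

Answer: .W....
BW.B..
.BWBW.
..BBB.
......
......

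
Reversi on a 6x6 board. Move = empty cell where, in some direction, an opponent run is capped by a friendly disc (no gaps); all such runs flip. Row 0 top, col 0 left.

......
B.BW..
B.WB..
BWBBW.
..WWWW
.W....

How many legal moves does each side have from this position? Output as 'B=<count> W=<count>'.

Answer: B=9 W=5

Derivation:
-- B to move --
(0,2): no bracket -> illegal
(0,3): flips 1 -> legal
(0,4): no bracket -> illegal
(1,1): flips 1 -> legal
(1,4): flips 1 -> legal
(2,1): flips 1 -> legal
(2,4): no bracket -> illegal
(2,5): no bracket -> illegal
(3,5): flips 1 -> legal
(4,0): no bracket -> illegal
(4,1): no bracket -> illegal
(5,0): no bracket -> illegal
(5,2): flips 1 -> legal
(5,3): flips 3 -> legal
(5,4): flips 1 -> legal
(5,5): flips 1 -> legal
B mobility = 9
-- W to move --
(0,0): no bracket -> illegal
(0,1): flips 2 -> legal
(0,2): flips 1 -> legal
(0,3): no bracket -> illegal
(1,1): flips 1 -> legal
(1,4): no bracket -> illegal
(2,1): flips 1 -> legal
(2,4): flips 2 -> legal
(4,0): no bracket -> illegal
(4,1): no bracket -> illegal
W mobility = 5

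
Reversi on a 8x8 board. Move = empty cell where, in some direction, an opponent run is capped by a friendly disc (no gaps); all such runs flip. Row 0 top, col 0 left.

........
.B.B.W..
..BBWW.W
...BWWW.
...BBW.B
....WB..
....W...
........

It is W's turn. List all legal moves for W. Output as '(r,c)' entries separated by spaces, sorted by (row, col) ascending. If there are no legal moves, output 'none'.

Answer: (0,2) (1,2) (2,1) (3,2) (4,2) (4,6) (5,2) (5,3) (5,6) (6,5)

Derivation:
(0,0): no bracket -> illegal
(0,1): no bracket -> illegal
(0,2): flips 1 -> legal
(0,3): no bracket -> illegal
(0,4): no bracket -> illegal
(1,0): no bracket -> illegal
(1,2): flips 1 -> legal
(1,4): no bracket -> illegal
(2,0): no bracket -> illegal
(2,1): flips 2 -> legal
(3,1): no bracket -> illegal
(3,2): flips 2 -> legal
(3,7): no bracket -> illegal
(4,2): flips 3 -> legal
(4,6): flips 1 -> legal
(5,2): flips 1 -> legal
(5,3): flips 1 -> legal
(5,6): flips 1 -> legal
(5,7): no bracket -> illegal
(6,5): flips 1 -> legal
(6,6): no bracket -> illegal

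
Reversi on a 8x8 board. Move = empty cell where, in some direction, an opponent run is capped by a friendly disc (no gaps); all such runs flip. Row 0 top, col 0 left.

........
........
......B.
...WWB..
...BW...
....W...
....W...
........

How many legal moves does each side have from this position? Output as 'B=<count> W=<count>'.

Answer: B=6 W=6

Derivation:
-- B to move --
(2,2): no bracket -> illegal
(2,3): flips 1 -> legal
(2,4): no bracket -> illegal
(2,5): flips 1 -> legal
(3,2): flips 2 -> legal
(4,2): no bracket -> illegal
(4,5): flips 1 -> legal
(5,3): flips 1 -> legal
(5,5): no bracket -> illegal
(6,3): no bracket -> illegal
(6,5): flips 1 -> legal
(7,3): no bracket -> illegal
(7,4): no bracket -> illegal
(7,5): no bracket -> illegal
B mobility = 6
-- W to move --
(1,5): no bracket -> illegal
(1,6): no bracket -> illegal
(1,7): flips 2 -> legal
(2,4): no bracket -> illegal
(2,5): no bracket -> illegal
(2,7): no bracket -> illegal
(3,2): flips 1 -> legal
(3,6): flips 1 -> legal
(3,7): no bracket -> illegal
(4,2): flips 1 -> legal
(4,5): no bracket -> illegal
(4,6): no bracket -> illegal
(5,2): flips 1 -> legal
(5,3): flips 1 -> legal
W mobility = 6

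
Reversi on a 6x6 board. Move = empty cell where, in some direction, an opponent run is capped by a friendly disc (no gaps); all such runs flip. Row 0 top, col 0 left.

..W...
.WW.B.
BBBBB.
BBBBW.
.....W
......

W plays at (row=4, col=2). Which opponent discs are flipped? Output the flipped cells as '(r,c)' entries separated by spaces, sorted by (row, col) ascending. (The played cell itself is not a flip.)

Dir NW: opp run (3,1) (2,0), next=edge -> no flip
Dir N: opp run (3,2) (2,2) capped by W -> flip
Dir NE: opp run (3,3) (2,4), next='.' -> no flip
Dir W: first cell '.' (not opp) -> no flip
Dir E: first cell '.' (not opp) -> no flip
Dir SW: first cell '.' (not opp) -> no flip
Dir S: first cell '.' (not opp) -> no flip
Dir SE: first cell '.' (not opp) -> no flip

Answer: (2,2) (3,2)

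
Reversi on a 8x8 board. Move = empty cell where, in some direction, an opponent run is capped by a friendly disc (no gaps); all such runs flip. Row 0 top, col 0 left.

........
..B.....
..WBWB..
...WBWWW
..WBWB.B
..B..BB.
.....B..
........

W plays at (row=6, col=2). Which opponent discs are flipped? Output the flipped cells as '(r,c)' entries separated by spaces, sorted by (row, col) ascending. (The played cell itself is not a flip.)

Answer: (5,2)

Derivation:
Dir NW: first cell '.' (not opp) -> no flip
Dir N: opp run (5,2) capped by W -> flip
Dir NE: first cell '.' (not opp) -> no flip
Dir W: first cell '.' (not opp) -> no flip
Dir E: first cell '.' (not opp) -> no flip
Dir SW: first cell '.' (not opp) -> no flip
Dir S: first cell '.' (not opp) -> no flip
Dir SE: first cell '.' (not opp) -> no flip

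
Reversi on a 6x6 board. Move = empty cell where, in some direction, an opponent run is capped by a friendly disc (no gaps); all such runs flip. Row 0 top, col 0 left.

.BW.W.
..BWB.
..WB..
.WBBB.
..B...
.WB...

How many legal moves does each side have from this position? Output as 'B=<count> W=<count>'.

-- B to move --
(0,3): flips 2 -> legal
(0,5): no bracket -> illegal
(1,1): flips 1 -> legal
(1,5): no bracket -> illegal
(2,0): flips 1 -> legal
(2,1): flips 1 -> legal
(2,4): no bracket -> illegal
(3,0): flips 1 -> legal
(4,0): no bracket -> illegal
(4,1): no bracket -> illegal
(5,0): flips 1 -> legal
B mobility = 6
-- W to move --
(0,0): flips 1 -> legal
(0,3): no bracket -> illegal
(0,5): no bracket -> illegal
(1,0): no bracket -> illegal
(1,1): flips 1 -> legal
(1,5): flips 1 -> legal
(2,1): no bracket -> illegal
(2,4): flips 4 -> legal
(2,5): no bracket -> illegal
(3,5): flips 3 -> legal
(4,1): no bracket -> illegal
(4,3): flips 2 -> legal
(4,4): flips 1 -> legal
(4,5): no bracket -> illegal
(5,3): flips 2 -> legal
W mobility = 8

Answer: B=6 W=8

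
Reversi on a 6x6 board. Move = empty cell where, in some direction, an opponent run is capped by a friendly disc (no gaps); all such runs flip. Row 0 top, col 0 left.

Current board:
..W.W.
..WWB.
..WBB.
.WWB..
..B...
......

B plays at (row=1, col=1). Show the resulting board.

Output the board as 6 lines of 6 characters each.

Place B at (1,1); scan 8 dirs for brackets.
Dir NW: first cell '.' (not opp) -> no flip
Dir N: first cell '.' (not opp) -> no flip
Dir NE: opp run (0,2), next=edge -> no flip
Dir W: first cell '.' (not opp) -> no flip
Dir E: opp run (1,2) (1,3) capped by B -> flip
Dir SW: first cell '.' (not opp) -> no flip
Dir S: first cell '.' (not opp) -> no flip
Dir SE: opp run (2,2) capped by B -> flip
All flips: (1,2) (1,3) (2,2)

Answer: ..W.W.
.BBBB.
..BBB.
.WWB..
..B...
......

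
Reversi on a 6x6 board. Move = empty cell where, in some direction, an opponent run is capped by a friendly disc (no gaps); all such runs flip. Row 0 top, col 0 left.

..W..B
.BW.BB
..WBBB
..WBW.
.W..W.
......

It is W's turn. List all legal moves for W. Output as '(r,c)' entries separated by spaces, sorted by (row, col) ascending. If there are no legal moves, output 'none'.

Answer: (0,0) (0,4) (1,0) (2,0)

Derivation:
(0,0): flips 1 -> legal
(0,1): no bracket -> illegal
(0,3): no bracket -> illegal
(0,4): flips 2 -> legal
(1,0): flips 1 -> legal
(1,3): no bracket -> illegal
(2,0): flips 1 -> legal
(2,1): no bracket -> illegal
(3,5): no bracket -> illegal
(4,2): no bracket -> illegal
(4,3): no bracket -> illegal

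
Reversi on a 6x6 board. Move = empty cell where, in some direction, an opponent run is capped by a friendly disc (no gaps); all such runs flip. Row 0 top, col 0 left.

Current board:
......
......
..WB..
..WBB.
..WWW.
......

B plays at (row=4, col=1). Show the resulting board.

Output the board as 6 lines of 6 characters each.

Place B at (4,1); scan 8 dirs for brackets.
Dir NW: first cell '.' (not opp) -> no flip
Dir N: first cell '.' (not opp) -> no flip
Dir NE: opp run (3,2) capped by B -> flip
Dir W: first cell '.' (not opp) -> no flip
Dir E: opp run (4,2) (4,3) (4,4), next='.' -> no flip
Dir SW: first cell '.' (not opp) -> no flip
Dir S: first cell '.' (not opp) -> no flip
Dir SE: first cell '.' (not opp) -> no flip
All flips: (3,2)

Answer: ......
......
..WB..
..BBB.
.BWWW.
......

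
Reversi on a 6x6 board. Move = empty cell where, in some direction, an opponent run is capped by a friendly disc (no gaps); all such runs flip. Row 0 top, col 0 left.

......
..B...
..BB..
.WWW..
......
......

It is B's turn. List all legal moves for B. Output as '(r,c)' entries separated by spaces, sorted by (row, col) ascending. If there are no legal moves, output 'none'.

Answer: (4,0) (4,1) (4,2) (4,3) (4,4)

Derivation:
(2,0): no bracket -> illegal
(2,1): no bracket -> illegal
(2,4): no bracket -> illegal
(3,0): no bracket -> illegal
(3,4): no bracket -> illegal
(4,0): flips 1 -> legal
(4,1): flips 1 -> legal
(4,2): flips 1 -> legal
(4,3): flips 1 -> legal
(4,4): flips 1 -> legal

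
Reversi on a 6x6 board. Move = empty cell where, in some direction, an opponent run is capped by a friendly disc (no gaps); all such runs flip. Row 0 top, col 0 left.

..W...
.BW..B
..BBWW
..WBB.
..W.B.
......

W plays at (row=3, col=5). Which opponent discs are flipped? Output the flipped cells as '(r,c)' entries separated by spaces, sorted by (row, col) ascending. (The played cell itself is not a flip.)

Answer: (3,3) (3,4)

Derivation:
Dir NW: first cell 'W' (not opp) -> no flip
Dir N: first cell 'W' (not opp) -> no flip
Dir NE: edge -> no flip
Dir W: opp run (3,4) (3,3) capped by W -> flip
Dir E: edge -> no flip
Dir SW: opp run (4,4), next='.' -> no flip
Dir S: first cell '.' (not opp) -> no flip
Dir SE: edge -> no flip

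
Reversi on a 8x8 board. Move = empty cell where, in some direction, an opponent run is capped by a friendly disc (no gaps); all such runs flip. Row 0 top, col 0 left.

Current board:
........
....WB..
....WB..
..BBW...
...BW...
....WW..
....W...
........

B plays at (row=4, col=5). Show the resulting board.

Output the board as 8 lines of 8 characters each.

Place B at (4,5); scan 8 dirs for brackets.
Dir NW: opp run (3,4), next='.' -> no flip
Dir N: first cell '.' (not opp) -> no flip
Dir NE: first cell '.' (not opp) -> no flip
Dir W: opp run (4,4) capped by B -> flip
Dir E: first cell '.' (not opp) -> no flip
Dir SW: opp run (5,4), next='.' -> no flip
Dir S: opp run (5,5), next='.' -> no flip
Dir SE: first cell '.' (not opp) -> no flip
All flips: (4,4)

Answer: ........
....WB..
....WB..
..BBW...
...BBB..
....WW..
....W...
........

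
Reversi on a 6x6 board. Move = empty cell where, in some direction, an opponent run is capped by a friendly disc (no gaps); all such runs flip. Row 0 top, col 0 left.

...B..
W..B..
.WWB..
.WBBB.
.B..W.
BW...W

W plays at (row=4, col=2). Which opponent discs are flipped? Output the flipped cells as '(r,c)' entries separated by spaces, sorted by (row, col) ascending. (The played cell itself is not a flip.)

Dir NW: first cell 'W' (not opp) -> no flip
Dir N: opp run (3,2) capped by W -> flip
Dir NE: opp run (3,3), next='.' -> no flip
Dir W: opp run (4,1), next='.' -> no flip
Dir E: first cell '.' (not opp) -> no flip
Dir SW: first cell 'W' (not opp) -> no flip
Dir S: first cell '.' (not opp) -> no flip
Dir SE: first cell '.' (not opp) -> no flip

Answer: (3,2)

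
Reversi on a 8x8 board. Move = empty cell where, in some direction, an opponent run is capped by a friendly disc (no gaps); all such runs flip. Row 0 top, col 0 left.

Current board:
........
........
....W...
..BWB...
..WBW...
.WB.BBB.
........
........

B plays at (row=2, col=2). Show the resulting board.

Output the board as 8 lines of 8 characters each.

Place B at (2,2); scan 8 dirs for brackets.
Dir NW: first cell '.' (not opp) -> no flip
Dir N: first cell '.' (not opp) -> no flip
Dir NE: first cell '.' (not opp) -> no flip
Dir W: first cell '.' (not opp) -> no flip
Dir E: first cell '.' (not opp) -> no flip
Dir SW: first cell '.' (not opp) -> no flip
Dir S: first cell 'B' (not opp) -> no flip
Dir SE: opp run (3,3) (4,4) capped by B -> flip
All flips: (3,3) (4,4)

Answer: ........
........
..B.W...
..BBB...
..WBB...
.WB.BBB.
........
........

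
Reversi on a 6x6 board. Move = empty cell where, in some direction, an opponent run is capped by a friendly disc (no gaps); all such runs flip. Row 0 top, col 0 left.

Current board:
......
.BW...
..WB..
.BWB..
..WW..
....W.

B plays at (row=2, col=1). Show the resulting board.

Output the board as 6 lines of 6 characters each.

Answer: ......
.BW...
.BBB..
.BWB..
..WW..
....W.

Derivation:
Place B at (2,1); scan 8 dirs for brackets.
Dir NW: first cell '.' (not opp) -> no flip
Dir N: first cell 'B' (not opp) -> no flip
Dir NE: opp run (1,2), next='.' -> no flip
Dir W: first cell '.' (not opp) -> no flip
Dir E: opp run (2,2) capped by B -> flip
Dir SW: first cell '.' (not opp) -> no flip
Dir S: first cell 'B' (not opp) -> no flip
Dir SE: opp run (3,2) (4,3) (5,4), next=edge -> no flip
All flips: (2,2)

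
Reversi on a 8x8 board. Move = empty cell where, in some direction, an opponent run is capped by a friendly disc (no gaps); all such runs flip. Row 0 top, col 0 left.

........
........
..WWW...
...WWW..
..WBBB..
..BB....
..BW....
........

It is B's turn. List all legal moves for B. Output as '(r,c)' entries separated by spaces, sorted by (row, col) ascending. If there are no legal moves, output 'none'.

(1,1): flips 2 -> legal
(1,2): flips 2 -> legal
(1,3): flips 2 -> legal
(1,4): flips 2 -> legal
(1,5): no bracket -> illegal
(2,1): no bracket -> illegal
(2,5): flips 2 -> legal
(2,6): flips 1 -> legal
(3,1): flips 1 -> legal
(3,2): flips 1 -> legal
(3,6): no bracket -> illegal
(4,1): flips 1 -> legal
(4,6): no bracket -> illegal
(5,1): no bracket -> illegal
(5,4): no bracket -> illegal
(6,4): flips 1 -> legal
(7,2): no bracket -> illegal
(7,3): flips 1 -> legal
(7,4): flips 1 -> legal

Answer: (1,1) (1,2) (1,3) (1,4) (2,5) (2,6) (3,1) (3,2) (4,1) (6,4) (7,3) (7,4)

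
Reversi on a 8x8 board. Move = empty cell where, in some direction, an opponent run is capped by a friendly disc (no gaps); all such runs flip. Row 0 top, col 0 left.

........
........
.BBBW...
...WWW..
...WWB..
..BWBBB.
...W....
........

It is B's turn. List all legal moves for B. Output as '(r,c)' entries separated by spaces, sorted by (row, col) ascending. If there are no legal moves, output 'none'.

(1,3): no bracket -> illegal
(1,4): flips 3 -> legal
(1,5): no bracket -> illegal
(2,5): flips 4 -> legal
(2,6): no bracket -> illegal
(3,2): flips 1 -> legal
(3,6): no bracket -> illegal
(4,2): flips 2 -> legal
(4,6): no bracket -> illegal
(6,2): no bracket -> illegal
(6,4): no bracket -> illegal
(7,2): flips 1 -> legal
(7,3): flips 4 -> legal
(7,4): flips 1 -> legal

Answer: (1,4) (2,5) (3,2) (4,2) (7,2) (7,3) (7,4)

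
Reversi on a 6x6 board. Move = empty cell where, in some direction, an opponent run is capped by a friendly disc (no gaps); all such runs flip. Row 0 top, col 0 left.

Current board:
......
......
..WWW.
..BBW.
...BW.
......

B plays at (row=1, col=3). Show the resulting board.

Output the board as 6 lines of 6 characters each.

Place B at (1,3); scan 8 dirs for brackets.
Dir NW: first cell '.' (not opp) -> no flip
Dir N: first cell '.' (not opp) -> no flip
Dir NE: first cell '.' (not opp) -> no flip
Dir W: first cell '.' (not opp) -> no flip
Dir E: first cell '.' (not opp) -> no flip
Dir SW: opp run (2,2), next='.' -> no flip
Dir S: opp run (2,3) capped by B -> flip
Dir SE: opp run (2,4), next='.' -> no flip
All flips: (2,3)

Answer: ......
...B..
..WBW.
..BBW.
...BW.
......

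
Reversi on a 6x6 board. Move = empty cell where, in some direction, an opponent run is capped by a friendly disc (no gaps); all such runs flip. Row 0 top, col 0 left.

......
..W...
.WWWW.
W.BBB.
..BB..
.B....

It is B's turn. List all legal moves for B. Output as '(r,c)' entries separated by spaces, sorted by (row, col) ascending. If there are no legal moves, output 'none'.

Answer: (0,1) (0,2) (1,0) (1,1) (1,3) (1,4) (1,5)

Derivation:
(0,1): flips 2 -> legal
(0,2): flips 2 -> legal
(0,3): no bracket -> illegal
(1,0): flips 1 -> legal
(1,1): flips 1 -> legal
(1,3): flips 1 -> legal
(1,4): flips 2 -> legal
(1,5): flips 1 -> legal
(2,0): no bracket -> illegal
(2,5): no bracket -> illegal
(3,1): no bracket -> illegal
(3,5): no bracket -> illegal
(4,0): no bracket -> illegal
(4,1): no bracket -> illegal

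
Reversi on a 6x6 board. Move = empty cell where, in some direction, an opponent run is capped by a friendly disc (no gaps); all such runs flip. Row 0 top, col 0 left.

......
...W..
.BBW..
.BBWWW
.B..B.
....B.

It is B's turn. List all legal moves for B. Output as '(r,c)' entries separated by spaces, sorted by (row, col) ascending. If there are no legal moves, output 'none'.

(0,2): no bracket -> illegal
(0,3): no bracket -> illegal
(0,4): flips 1 -> legal
(1,2): no bracket -> illegal
(1,4): flips 1 -> legal
(2,4): flips 2 -> legal
(2,5): no bracket -> illegal
(4,2): no bracket -> illegal
(4,3): no bracket -> illegal
(4,5): no bracket -> illegal

Answer: (0,4) (1,4) (2,4)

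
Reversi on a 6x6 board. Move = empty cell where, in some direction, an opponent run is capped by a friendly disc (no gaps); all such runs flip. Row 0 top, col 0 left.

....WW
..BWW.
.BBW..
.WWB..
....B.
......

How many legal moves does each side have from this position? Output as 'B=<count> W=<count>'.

Answer: B=9 W=7

Derivation:
-- B to move --
(0,2): no bracket -> illegal
(0,3): flips 2 -> legal
(1,5): flips 2 -> legal
(2,0): no bracket -> illegal
(2,4): flips 1 -> legal
(2,5): no bracket -> illegal
(3,0): flips 2 -> legal
(3,4): flips 1 -> legal
(4,0): flips 1 -> legal
(4,1): flips 1 -> legal
(4,2): flips 1 -> legal
(4,3): flips 1 -> legal
B mobility = 9
-- W to move --
(0,1): flips 1 -> legal
(0,2): flips 2 -> legal
(0,3): no bracket -> illegal
(1,0): flips 1 -> legal
(1,1): flips 2 -> legal
(2,0): flips 2 -> legal
(2,4): no bracket -> illegal
(3,0): no bracket -> illegal
(3,4): flips 1 -> legal
(3,5): no bracket -> illegal
(4,2): no bracket -> illegal
(4,3): flips 1 -> legal
(4,5): no bracket -> illegal
(5,3): no bracket -> illegal
(5,4): no bracket -> illegal
(5,5): no bracket -> illegal
W mobility = 7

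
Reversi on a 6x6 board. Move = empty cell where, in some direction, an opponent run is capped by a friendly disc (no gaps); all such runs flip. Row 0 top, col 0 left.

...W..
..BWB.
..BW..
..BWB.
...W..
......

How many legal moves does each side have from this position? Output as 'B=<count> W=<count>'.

Answer: B=5 W=10

Derivation:
-- B to move --
(0,2): no bracket -> illegal
(0,4): flips 1 -> legal
(2,4): flips 1 -> legal
(4,2): no bracket -> illegal
(4,4): flips 1 -> legal
(5,2): flips 1 -> legal
(5,3): no bracket -> illegal
(5,4): flips 1 -> legal
B mobility = 5
-- W to move --
(0,1): flips 1 -> legal
(0,2): no bracket -> illegal
(0,4): no bracket -> illegal
(0,5): flips 1 -> legal
(1,1): flips 2 -> legal
(1,5): flips 1 -> legal
(2,1): flips 3 -> legal
(2,4): no bracket -> illegal
(2,5): flips 2 -> legal
(3,1): flips 2 -> legal
(3,5): flips 1 -> legal
(4,1): flips 1 -> legal
(4,2): no bracket -> illegal
(4,4): no bracket -> illegal
(4,5): flips 1 -> legal
W mobility = 10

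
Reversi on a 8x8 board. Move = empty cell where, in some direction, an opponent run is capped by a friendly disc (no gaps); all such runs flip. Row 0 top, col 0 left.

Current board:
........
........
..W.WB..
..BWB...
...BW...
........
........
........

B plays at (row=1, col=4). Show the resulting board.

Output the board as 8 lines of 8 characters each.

Place B at (1,4); scan 8 dirs for brackets.
Dir NW: first cell '.' (not opp) -> no flip
Dir N: first cell '.' (not opp) -> no flip
Dir NE: first cell '.' (not opp) -> no flip
Dir W: first cell '.' (not opp) -> no flip
Dir E: first cell '.' (not opp) -> no flip
Dir SW: first cell '.' (not opp) -> no flip
Dir S: opp run (2,4) capped by B -> flip
Dir SE: first cell 'B' (not opp) -> no flip
All flips: (2,4)

Answer: ........
....B...
..W.BB..
..BWB...
...BW...
........
........
........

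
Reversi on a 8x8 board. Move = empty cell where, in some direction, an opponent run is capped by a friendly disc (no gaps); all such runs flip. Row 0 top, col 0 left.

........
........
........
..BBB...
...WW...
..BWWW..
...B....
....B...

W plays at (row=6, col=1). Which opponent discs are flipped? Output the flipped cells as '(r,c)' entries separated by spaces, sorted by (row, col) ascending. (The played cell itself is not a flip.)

Dir NW: first cell '.' (not opp) -> no flip
Dir N: first cell '.' (not opp) -> no flip
Dir NE: opp run (5,2) capped by W -> flip
Dir W: first cell '.' (not opp) -> no flip
Dir E: first cell '.' (not opp) -> no flip
Dir SW: first cell '.' (not opp) -> no flip
Dir S: first cell '.' (not opp) -> no flip
Dir SE: first cell '.' (not opp) -> no flip

Answer: (5,2)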